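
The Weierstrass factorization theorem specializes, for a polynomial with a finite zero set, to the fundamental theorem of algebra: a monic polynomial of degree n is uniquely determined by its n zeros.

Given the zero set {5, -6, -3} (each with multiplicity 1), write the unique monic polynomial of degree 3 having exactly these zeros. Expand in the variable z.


The polynomial is p(z) = ∏_{α ∈ S} (z − α), where S = {5, -6, -3}.
Expanding the product yields: p(z) = z^3 + 4·z^2 -27·z -90.
The resulting polynomial has degree 3 and real coefficients as required.

p(z) = z^3 + 4·z^2 -27·z -90.


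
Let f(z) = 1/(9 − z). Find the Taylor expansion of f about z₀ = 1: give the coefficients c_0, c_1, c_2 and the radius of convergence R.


Let w = z − z₀, so z = z₀ + w.
Then 9 − z = 9 − (z₀ + w) = (9 − z₀) − w = 8 − w.
f(z) = 1/(8 − w) = (1/(8)) · 1/(1 − w/(8)) = Σ_{n≥0} w^n / (8)^(n+1).
So c_n = 1/(8)^(n+1):
  c_0 = 1/(8)^1 = 1/8.
  c_1 = 1/(8)^2 = 1/64.
  c_2 = 1/(8)^3 = 1/512.
The series is valid for |w/d| < 1, i.e. |z − z₀| < |d|.
Radius of convergence: R = |9 − z₀| = |8| = 8 (distance from z₀ to the singularity z = 9).

c_0 = 1/8, c_1 = 1/64, c_2 = 1/512; R = 8.


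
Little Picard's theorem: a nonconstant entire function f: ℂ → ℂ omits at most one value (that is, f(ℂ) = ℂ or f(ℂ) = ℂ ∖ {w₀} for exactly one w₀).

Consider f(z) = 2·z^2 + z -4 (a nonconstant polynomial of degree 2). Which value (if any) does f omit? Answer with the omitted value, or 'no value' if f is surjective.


Little Picard bounds the complement of f(ℂ) to at most one point.
For every w ∈ ℂ, the equation p(z) − w = 0 is a nonconstant polynomial in z and hence has at least one root by the fundamental theorem of algebra. So p is surjective onto ℂ, omitting no value.

Omitted value: no value.


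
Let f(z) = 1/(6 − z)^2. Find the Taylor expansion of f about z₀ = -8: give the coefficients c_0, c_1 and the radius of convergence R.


Let w = z − z₀, so z = z₀ + w.
Then 6 − z = 6 − (z₀ + w) = (6 − z₀) − w = 14 − w.
f(z) = 1/(14 − w)^2 = (1/(14)^2) · (1 − w/(14))^{−2}.
By the binomial series (1−u)^{−2} = Σ_{n≥0} C(n+1, 1) u^n for |u|<1, with u = w/(14):
  c_n = C(n+1, 1) / (14)^(n+2).
  c_0 = 1/(14)^2 = 1/196.
  c_1 = 2/(14)^3 = 1/1372.
The series is valid for |w/d| < 1, i.e. |z − z₀| < |d|.
Radius of convergence: R = |6 − z₀| = |14| = 14 (distance from z₀ to the singularity z = 6).

c_0 = 1/196, c_1 = 1/1372; R = 14.


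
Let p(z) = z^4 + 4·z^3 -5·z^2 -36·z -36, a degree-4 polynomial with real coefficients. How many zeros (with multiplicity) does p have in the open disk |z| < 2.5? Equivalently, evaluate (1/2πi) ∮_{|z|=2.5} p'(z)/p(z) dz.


The zeros of p are: -3, 3, -2, -2.
Their magnitudes are: 3, 3, 2, 2.
Zeros with |z| < R = 2.5: -2, -2.
Count = 2.
By the argument principle, (1/2πi) ∮_{|z|=R} p'(z)/p(z) dz equals exactly this count.

Number of zeros inside |z| < 2.5: 2.


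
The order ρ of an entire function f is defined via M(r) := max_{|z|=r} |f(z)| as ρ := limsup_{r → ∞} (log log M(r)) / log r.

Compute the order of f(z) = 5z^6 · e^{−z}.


M(r) = max_{|z|=r} |5|·|z|^6·|e^{−z}| = 5·r^6 · e^{1r^1} (the factors attain their maxima compatibly on |z|=r). Then log M(r) = log 5 + 6·log r + 1r^1, dominated by the last term, so log log M(r) ~ 1·log r. The polynomial factor 5z^6 contributes only a log r term and does not affect the order. ρ = 1.
Therefore ρ = 1.

Order ρ = 1.


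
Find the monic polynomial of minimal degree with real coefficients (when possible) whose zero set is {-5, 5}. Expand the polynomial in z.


The polynomial is p(z) = ∏_{α ∈ S} (z − α), where S = {-5, 5}.
Expanding the product yields: p(z) = z^2 -25.
The resulting polynomial has degree 2 and real coefficients as required.

p(z) = z^2 -25.


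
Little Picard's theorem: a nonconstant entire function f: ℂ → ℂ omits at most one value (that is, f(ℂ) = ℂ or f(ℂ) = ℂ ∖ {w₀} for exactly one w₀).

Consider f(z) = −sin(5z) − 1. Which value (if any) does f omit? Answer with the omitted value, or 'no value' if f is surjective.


Little Picard bounds the complement of f(ℂ) to at most one point.
sin is entire and surjective onto ℂ: for every w ∈ ℂ, sin(ζ) = w has a solution ζ ∈ ℂ (e.g., via the complex inverse arcsin). With ζ = 5z this gives z = ζ/(5). Then -1·sin(5z) takes every value in -1·ℂ = ℂ, and adding -1 is a bijection of ℂ. So f is surjective and omits no value. (Note: only on the real line is sin bounded by [−1, 1].)

Omitted value: no value.


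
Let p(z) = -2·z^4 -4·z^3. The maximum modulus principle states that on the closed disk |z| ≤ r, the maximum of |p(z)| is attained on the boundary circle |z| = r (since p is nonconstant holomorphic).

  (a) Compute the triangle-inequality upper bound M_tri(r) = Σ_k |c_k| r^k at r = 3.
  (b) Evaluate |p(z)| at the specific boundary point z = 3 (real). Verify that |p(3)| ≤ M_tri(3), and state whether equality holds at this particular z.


Coefficients: c_0 = 0, c_1 = 0, c_2 = 0, c_3 = -4, c_4 = -2. Radius r = 3.
Part (a). Triangle bound: M_tri(r) = Σ_k |c_k| r^k
  = |0|·3^0 + |0|·3^1 + |0|·3^2 + |-4|·3^3 + |-2|·3^4
  = 0 + 0 + 0 + 108 + 162 = 270.
This bounds M(r) := max_{|z|=r} |p(z)| from above; equality holds iff all terms c_k z^k can be made to align in phase at a single z on |z|=r.
Part (b). At z = 3 (real, on the circle |z| = r):
  p(3) = (0)·3^0 + (0)·3^1 + (0)·3^2 + (-4)·3^3 + (-2)·3^4 = -270.
  |p(3)| = 270.
Since all nonzero coefficients share the same sign, |p(3)| = 270 = M_tri(3); the triangle bound is attained at z = 3, so in fact M(r) = 270.

M_tri(3) = 270; |p(3)| = 270; equality at z=3: yes.


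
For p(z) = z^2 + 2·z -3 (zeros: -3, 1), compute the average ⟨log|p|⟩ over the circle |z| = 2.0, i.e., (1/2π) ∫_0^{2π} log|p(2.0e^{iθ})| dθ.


Zeros: -3, 1; r = 2.0.
Inside |z| < r: 1. Outside (|z| ≥ r): -3.
p(0) = -3, so log|p(0)| = log(3) = 1.0986.
Apply Jensen: I(r) = log|p(0)| + Σ_k log(r/|z_k|), summed over zeros inside |z| < r.
  log(r/|z_k|) for z_k = 1: log(2.0/1) = 0.6931
  Outside zeros (-3) contribute nothing to the Jensen sum.
Sum over inside zeros: 0.6931.
I(r) = log|p(0)| + (inside sum) = 1.0986 + 0.6931 = 1.7918.
Note: since some zeros are outside |z| ≤ r, the simplified n·log(r) form does NOT apply — only the inside zeros contribute.

I(r) ≈ 1.7918.


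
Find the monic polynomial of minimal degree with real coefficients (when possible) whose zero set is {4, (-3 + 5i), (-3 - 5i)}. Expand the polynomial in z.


The polynomial is p(z) = ∏_{α ∈ S} (z − α), where S = {4, (-3 + 5i), (-3 - 5i)}.
Expanding the product yields: p(z) = z^3 + 2·z^2 + 10·z -136.
Note conjugate pairs combine to real quadratics: (z − (-3+5i))(z − (-3−5i)) = z² + 6z + 34.
The resulting polynomial has degree 3 and real coefficients as required.

p(z) = z^3 + 2·z^2 + 10·z -136.


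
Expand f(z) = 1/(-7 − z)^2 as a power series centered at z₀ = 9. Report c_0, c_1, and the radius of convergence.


Let w = z − z₀, so z = z₀ + w.
Then -7 − z = -7 − (z₀ + w) = (-7 − z₀) − w = -16 − w.
f(z) = 1/(-16 − w)^2 = (1/(-16)^2) · (1 − w/(-16))^{−2}.
By the binomial series (1−u)^{−2} = Σ_{n≥0} C(n+1, 1) u^n for |u|<1, with u = w/(-16):
  c_n = C(n+1, 1) / (-16)^(n+2).
  c_0 = 1/(-16)^2 = 1/256.
  c_1 = 2/(-16)^3 = -1/2048.
The series is valid for |w/d| < 1, i.e. |z − z₀| < |d|.
Radius of convergence: R = |-7 − z₀| = |-16| = 16 (distance from z₀ to the singularity z = -7).

c_0 = 1/256, c_1 = -1/2048; R = 16.


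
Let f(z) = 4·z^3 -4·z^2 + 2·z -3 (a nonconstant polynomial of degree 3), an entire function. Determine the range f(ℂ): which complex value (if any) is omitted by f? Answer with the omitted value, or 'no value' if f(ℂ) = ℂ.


Little Picard bounds the complement of f(ℂ) to at most one point.
For every w ∈ ℂ, the equation p(z) − w = 0 is a nonconstant polynomial in z and hence has at least one root by the fundamental theorem of algebra. So p is surjective onto ℂ, omitting no value.

Omitted value: no value.


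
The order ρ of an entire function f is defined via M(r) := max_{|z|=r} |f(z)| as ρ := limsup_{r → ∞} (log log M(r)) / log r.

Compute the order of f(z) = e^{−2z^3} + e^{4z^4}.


Each summand is entire of order 3 and 4 respectively (as in the single-exponential case). The order of a sum is at most the max of the orders, so ρ ≤ 4. For the lower bound: on |z|=r choose arg z so that 4z^4 is real positive; then |e^{4z^4}| = e^{4r^4} while |e^{-2z^3}| ≤ e^{2r^3} = o(e^{4r^4}). So |f| ≥ e^{4r^4}(1 − o(1)) and ρ ≥ 4. Hence ρ = max(3, 4) = 4.
Therefore ρ = 4.

Order ρ = 4.


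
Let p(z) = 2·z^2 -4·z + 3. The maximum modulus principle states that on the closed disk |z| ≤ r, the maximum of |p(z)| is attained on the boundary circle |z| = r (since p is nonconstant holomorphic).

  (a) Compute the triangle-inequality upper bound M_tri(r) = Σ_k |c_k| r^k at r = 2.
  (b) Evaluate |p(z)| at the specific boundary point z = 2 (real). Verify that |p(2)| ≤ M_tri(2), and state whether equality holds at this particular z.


Coefficients: c_0 = 3, c_1 = -4, c_2 = 2. Radius r = 2.
Part (a). Triangle bound: M_tri(r) = Σ_k |c_k| r^k
  = |3|·2^0 + |-4|·2^1 + |2|·2^2
  = 3 + 8 + 8 = 19.
This bounds M(r) := max_{|z|=r} |p(z)| from above; equality holds iff all terms c_k z^k can be made to align in phase at a single z on |z|=r.
Part (b). At z = 2 (real, on the circle |z| = r):
  p(2) = (3)·2^0 + (-4)·2^1 + (2)·2^2 = 3.
  |p(2)| = 3.
Check: |p(2)| = 3 ≤ 19 = M_tri(2). ✓ Equality does not hold at z = 2 (the coefficients have mixed signs, so the terms do not all align in phase there).

M_tri(2) = 19; |p(2)| = 3; equality at z=2: no.


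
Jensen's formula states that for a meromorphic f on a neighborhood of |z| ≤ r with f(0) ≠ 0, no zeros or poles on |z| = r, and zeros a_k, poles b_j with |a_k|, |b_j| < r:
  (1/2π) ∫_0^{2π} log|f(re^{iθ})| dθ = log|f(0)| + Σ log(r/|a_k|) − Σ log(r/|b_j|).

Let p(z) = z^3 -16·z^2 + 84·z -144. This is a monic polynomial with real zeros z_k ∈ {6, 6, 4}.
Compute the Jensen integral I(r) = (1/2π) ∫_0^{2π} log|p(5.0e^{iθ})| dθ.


Zeros: 4, 6, 6; r = 5.0.
Inside |z| < r: 4. Outside (|z| ≥ r): 6, 6.
p(0) = -144, so log|p(0)| = log(144) = 4.9698.
Apply Jensen: I(r) = log|p(0)| + Σ_k log(r/|z_k|), summed over zeros inside |z| < r.
  log(r/|z_k|) for z_k = 4: log(5.0/4) = 0.2231
  Outside zeros (6, 6) contribute nothing to the Jensen sum.
Sum over inside zeros: 0.2231.
I(r) = log|p(0)| + (inside sum) = 4.9698 + 0.2231 = 5.1930.
Note: since some zeros are outside |z| ≤ r, the simplified n·log(r) form does NOT apply — only the inside zeros contribute.

I(r) ≈ 5.1930.


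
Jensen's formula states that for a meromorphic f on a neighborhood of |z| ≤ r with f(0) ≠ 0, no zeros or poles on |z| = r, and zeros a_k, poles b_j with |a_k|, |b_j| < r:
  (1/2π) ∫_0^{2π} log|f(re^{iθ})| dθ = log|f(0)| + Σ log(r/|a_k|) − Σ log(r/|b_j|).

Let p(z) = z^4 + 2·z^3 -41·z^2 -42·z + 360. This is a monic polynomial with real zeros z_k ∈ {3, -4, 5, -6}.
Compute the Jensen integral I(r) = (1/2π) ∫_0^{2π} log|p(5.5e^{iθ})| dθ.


Zeros: -6, -4, 3, 5; r = 5.5.
Inside |z| < r: -4, 3, 5. Outside (|z| ≥ r): -6.
p(0) = 360, so log|p(0)| = log(360) = 5.8861.
Apply Jensen: I(r) = log|p(0)| + Σ_k log(r/|z_k|), summed over zeros inside |z| < r.
  log(r/|z_k|) for z_k = 3: log(5.5/3) = 0.6061
  log(r/|z_k|) for z_k = -4: log(5.5/4) = 0.3185
  log(r/|z_k|) for z_k = 5: log(5.5/5) = 0.0953
  Outside zeros (-6) contribute nothing to the Jensen sum.
Sum over inside zeros: 1.0199.
I(r) = log|p(0)| + (inside sum) = 5.8861 + 1.0199 = 6.9060.
Note: since some zeros are outside |z| ≤ r, the simplified n·log(r) form does NOT apply — only the inside zeros contribute.

I(r) ≈ 6.9060.


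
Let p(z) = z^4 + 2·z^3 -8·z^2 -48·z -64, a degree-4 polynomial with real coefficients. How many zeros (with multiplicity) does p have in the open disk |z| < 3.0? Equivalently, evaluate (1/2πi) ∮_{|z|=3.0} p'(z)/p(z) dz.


The zeros of p are: 4, (-2 + 2i), (-2 - 2i), -2.
Their magnitudes are: 4, 2.828, 2.828, 2.
Zeros with |z| < R = 3.0: (-2 + 2i), (-2 - 2i), -2.
Count = 3.
By the argument principle, (1/2πi) ∮_{|z|=R} p'(z)/p(z) dz equals exactly this count.

Number of zeros inside |z| < 3.0: 3.


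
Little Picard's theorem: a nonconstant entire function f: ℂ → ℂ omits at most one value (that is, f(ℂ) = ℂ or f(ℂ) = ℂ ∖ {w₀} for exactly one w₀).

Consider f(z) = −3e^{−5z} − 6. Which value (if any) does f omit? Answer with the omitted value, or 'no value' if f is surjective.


Little Picard bounds the complement of f(ℂ) to at most one point.
e^{−5z} is never zero on ℂ, so -3·e^{−5z} takes every value in ℂ ∖ {0}. Adding -6 shifts the range to ℂ ∖ {-6}. Thus f omits exactly the value -6.

Omitted value: -6.


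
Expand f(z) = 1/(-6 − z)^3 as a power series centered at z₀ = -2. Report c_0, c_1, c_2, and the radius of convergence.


Let w = z − z₀, so z = z₀ + w.
Then -6 − z = -6 − (z₀ + w) = (-6 − z₀) − w = -4 − w.
f(z) = 1/(-4 − w)^3 = (1/(-4)^3) · (1 − w/(-4))^{−3}.
By the binomial series (1−u)^{−3} = Σ_{n≥0} C(n+2, 2) u^n for |u|<1, with u = w/(-4):
  c_n = C(n+2, 2) / (-4)^(n+3).
  c_0 = 1/(-4)^3 = -1/64.
  c_1 = 3/(-4)^4 = 3/256.
  c_2 = 6/(-4)^5 = -3/512.
The series is valid for |w/d| < 1, i.e. |z − z₀| < |d|.
Radius of convergence: R = |-6 − z₀| = |-4| = 4 (distance from z₀ to the singularity z = -6).

c_0 = -1/64, c_1 = 3/256, c_2 = -3/512; R = 4.


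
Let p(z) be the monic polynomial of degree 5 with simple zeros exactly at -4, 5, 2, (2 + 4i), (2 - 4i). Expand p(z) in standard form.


The polynomial is p(z) = ∏_{α ∈ S} (z − α), where S = {-4, 5, 2, (2 + 4i), (2 - 4i)}.
Expanding the product yields: p(z) = z^5 -7·z^4 + 14·z^3 + 52·z^2 -520·z + 800.
Note conjugate pairs combine to real quadratics: (z − (2+4i))(z − (2−4i)) = z² − 4z + 20.
The resulting polynomial has degree 5 and real coefficients as required.

p(z) = z^5 -7·z^4 + 14·z^3 + 52·z^2 -520·z + 800.


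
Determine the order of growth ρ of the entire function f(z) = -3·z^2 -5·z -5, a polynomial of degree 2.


|f(z)| ≤ Σ|c_k|·r^k = O(r^2) as r → ∞. Polynomial growth is O(e^{r^ε}) for every ε > 0 (since r^2/e^{r^ε} → 0), so ρ ≤ ε for all ε > 0, i.e. ρ = 0. Every nonconstant polynomial has order 0.
Therefore ρ = 0.

Order ρ = 0.


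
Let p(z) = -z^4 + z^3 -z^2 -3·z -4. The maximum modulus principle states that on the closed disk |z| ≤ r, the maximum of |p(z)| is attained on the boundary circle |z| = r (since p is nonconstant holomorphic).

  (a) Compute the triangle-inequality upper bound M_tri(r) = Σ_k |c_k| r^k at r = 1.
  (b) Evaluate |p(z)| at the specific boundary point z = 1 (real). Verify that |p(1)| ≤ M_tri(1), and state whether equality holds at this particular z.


Coefficients: c_0 = -4, c_1 = -3, c_2 = -1, c_3 = 1, c_4 = -1. Radius r = 1.
Part (a). Triangle bound: M_tri(r) = Σ_k |c_k| r^k
  = |-4|·1^0 + |-3|·1^1 + |-1|·1^2 + |1|·1^3 + |-1|·1^4
  = 4 + 3 + 1 + 1 + 1 = 10.
This bounds M(r) := max_{|z|=r} |p(z)| from above; equality holds iff all terms c_k z^k can be made to align in phase at a single z on |z|=r.
Part (b). At z = 1 (real, on the circle |z| = r):
  p(1) = (-4)·1^0 + (-3)·1^1 + (-1)·1^2 + (1)·1^3 + (-1)·1^4 = -8.
  |p(1)| = 8.
Check: |p(1)| = 8 ≤ 10 = M_tri(1). ✓ Equality does not hold at z = 1 (the coefficients have mixed signs, so the terms do not all align in phase there).

M_tri(1) = 10; |p(1)| = 8; equality at z=1: no.


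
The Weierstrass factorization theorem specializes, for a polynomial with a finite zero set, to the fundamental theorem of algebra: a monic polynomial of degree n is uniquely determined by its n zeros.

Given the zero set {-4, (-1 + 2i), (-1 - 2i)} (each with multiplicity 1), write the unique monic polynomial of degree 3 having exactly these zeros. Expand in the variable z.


The polynomial is p(z) = ∏_{α ∈ S} (z − α), where S = {-4, (-1 + 2i), (-1 - 2i)}.
Expanding the product yields: p(z) = z^3 + 6·z^2 + 13·z + 20.
Note conjugate pairs combine to real quadratics: (z − (-1+2i))(z − (-1−2i)) = z² + 2z + 5.
The resulting polynomial has degree 3 and real coefficients as required.

p(z) = z^3 + 6·z^2 + 13·z + 20.


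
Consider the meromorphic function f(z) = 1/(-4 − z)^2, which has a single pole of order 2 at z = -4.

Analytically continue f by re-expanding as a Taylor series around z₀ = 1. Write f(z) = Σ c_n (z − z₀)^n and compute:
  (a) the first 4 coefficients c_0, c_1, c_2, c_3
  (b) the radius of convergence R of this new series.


Let w = z − z₀, so z = z₀ + w.
Then -4 − z = -4 − (z₀ + w) = (-4 − z₀) − w = -5 − w.
f(z) = 1/(-5 − w)^2 = (1/(-5)^2) · (1 − w/(-5))^{−2}.
By the binomial series (1−u)^{−2} = Σ_{n≥0} C(n+1, 1) u^n for |u|<1, with u = w/(-5):
  c_n = C(n+1, 1) / (-5)^(n+2).
  c_0 = 1/(-5)^2 = 1/25.
  c_1 = 2/(-5)^3 = -2/125.
  c_2 = 3/(-5)^4 = 3/625.
  c_3 = 4/(-5)^5 = -4/3125.
The series is valid for |w/d| < 1, i.e. |z − z₀| < |d|.
Radius of convergence: R = |-4 − z₀| = |-5| = 5 (distance from z₀ to the singularity z = -4).

c_0 = 1/25, c_1 = -2/125, c_2 = 3/625, c_3 = -4/3125; R = 5.


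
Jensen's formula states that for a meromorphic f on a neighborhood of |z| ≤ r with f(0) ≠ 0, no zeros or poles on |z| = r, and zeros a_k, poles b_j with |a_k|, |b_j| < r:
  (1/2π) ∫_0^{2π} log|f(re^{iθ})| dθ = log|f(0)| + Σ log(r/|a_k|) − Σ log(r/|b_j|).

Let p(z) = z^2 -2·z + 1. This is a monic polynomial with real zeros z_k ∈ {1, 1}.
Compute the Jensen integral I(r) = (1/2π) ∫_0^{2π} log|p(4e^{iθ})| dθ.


Zeros: 1, 1; r = 4.
Inside |z| < r: 1, 1. Outside (|z| ≥ r): ∅.
p(0) = 1, so log|p(0)| = log(1) = 0.0000.
Apply Jensen: I(r) = log|p(0)| + Σ_k log(r/|z_k|), summed over zeros inside |z| < r.
  log(r/|z_k|) for z_k = 1: log(4/1) = 1.3863
  log(r/|z_k|) for z_k = 1: log(4/1) = 1.3863
Sum over inside zeros: 2.7726.
I(r) = log|p(0)| + (inside sum) = 0.0000 + 2.7726 = 2.7726.
Closed form (all zeros inside, monic): I(r) = n·log(r) = 2·log(4) = 2.7726. ✓

I(r) ≈ 2.7726.


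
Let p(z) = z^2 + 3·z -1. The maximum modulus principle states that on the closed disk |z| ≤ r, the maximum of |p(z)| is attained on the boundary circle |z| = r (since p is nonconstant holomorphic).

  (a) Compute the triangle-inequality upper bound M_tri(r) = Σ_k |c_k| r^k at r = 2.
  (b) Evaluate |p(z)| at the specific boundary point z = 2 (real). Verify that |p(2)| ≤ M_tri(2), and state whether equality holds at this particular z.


Coefficients: c_0 = -1, c_1 = 3, c_2 = 1. Radius r = 2.
Part (a). Triangle bound: M_tri(r) = Σ_k |c_k| r^k
  = |-1|·2^0 + |3|·2^1 + |1|·2^2
  = 1 + 6 + 4 = 11.
This bounds M(r) := max_{|z|=r} |p(z)| from above; equality holds iff all terms c_k z^k can be made to align in phase at a single z on |z|=r.
Part (b). At z = 2 (real, on the circle |z| = r):
  p(2) = (-1)·2^0 + (3)·2^1 + (1)·2^2 = 9.
  |p(2)| = 9.
Check: |p(2)| = 9 ≤ 11 = M_tri(2). ✓ Equality does not hold at z = 2 (the coefficients have mixed signs, so the terms do not all align in phase there).

M_tri(2) = 11; |p(2)| = 9; equality at z=2: no.


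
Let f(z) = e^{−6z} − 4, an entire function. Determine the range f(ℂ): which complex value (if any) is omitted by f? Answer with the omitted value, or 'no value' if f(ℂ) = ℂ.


Little Picard bounds the complement of f(ℂ) to at most one point.
e^{−6z} is never zero on ℂ, so 1·e^{−6z} takes every value in ℂ ∖ {0}. Adding -4 shifts the range to ℂ ∖ {-4}. Thus f omits exactly the value -4.

Omitted value: -4.


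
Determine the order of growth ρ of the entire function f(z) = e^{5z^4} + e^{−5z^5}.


Each summand is entire of order 4 and 5 respectively (as in the single-exponential case). The order of a sum is at most the max of the orders, so ρ ≤ 5. For the lower bound: on |z|=r choose arg z so that -5z^5 is real positive; then |e^{-5z^5}| = e^{5r^5} while |e^{5z^4}| ≤ e^{5r^4} = o(e^{5r^5}). So |f| ≥ e^{5r^5}(1 − o(1)) and ρ ≥ 5. Hence ρ = max(4, 5) = 5.
Therefore ρ = 5.

Order ρ = 5.


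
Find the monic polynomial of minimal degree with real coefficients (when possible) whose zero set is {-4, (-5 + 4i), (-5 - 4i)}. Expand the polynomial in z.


The polynomial is p(z) = ∏_{α ∈ S} (z − α), where S = {-4, (-5 + 4i), (-5 - 4i)}.
Expanding the product yields: p(z) = z^3 + 14·z^2 + 81·z + 164.
Note conjugate pairs combine to real quadratics: (z − (-5+4i))(z − (-5−4i)) = z² + 10z + 41.
The resulting polynomial has degree 3 and real coefficients as required.

p(z) = z^3 + 14·z^2 + 81·z + 164.


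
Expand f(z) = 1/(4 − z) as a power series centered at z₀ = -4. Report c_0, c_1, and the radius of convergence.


Let w = z − z₀, so z = z₀ + w.
Then 4 − z = 4 − (z₀ + w) = (4 − z₀) − w = 8 − w.
f(z) = 1/(8 − w) = (1/(8)) · 1/(1 − w/(8)) = Σ_{n≥0} w^n / (8)^(n+1).
So c_n = 1/(8)^(n+1):
  c_0 = 1/(8)^1 = 1/8.
  c_1 = 1/(8)^2 = 1/64.
The series is valid for |w/d| < 1, i.e. |z − z₀| < |d|.
Radius of convergence: R = |4 − z₀| = |8| = 8 (distance from z₀ to the singularity z = 4).

c_0 = 1/8, c_1 = 1/64; R = 8.


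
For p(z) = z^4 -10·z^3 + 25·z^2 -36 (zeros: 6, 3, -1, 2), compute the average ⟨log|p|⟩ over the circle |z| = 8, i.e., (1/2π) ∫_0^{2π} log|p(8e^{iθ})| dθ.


Zeros: -1, 2, 3, 6; r = 8.
Inside |z| < r: -1, 2, 3, 6. Outside (|z| ≥ r): ∅.
p(0) = -36, so log|p(0)| = log(36) = 3.5835.
Apply Jensen: I(r) = log|p(0)| + Σ_k log(r/|z_k|), summed over zeros inside |z| < r.
  log(r/|z_k|) for z_k = 6: log(8/6) = 0.2877
  log(r/|z_k|) for z_k = 3: log(8/3) = 0.9808
  log(r/|z_k|) for z_k = -1: log(8/1) = 2.0794
  log(r/|z_k|) for z_k = 2: log(8/2) = 1.3863
Sum over inside zeros: 4.7342.
I(r) = log|p(0)| + (inside sum) = 3.5835 + 4.7342 = 8.3178.
Closed form (all zeros inside, monic): I(r) = n·log(r) = 4·log(8) = 8.3178. ✓

I(r) ≈ 8.3178.


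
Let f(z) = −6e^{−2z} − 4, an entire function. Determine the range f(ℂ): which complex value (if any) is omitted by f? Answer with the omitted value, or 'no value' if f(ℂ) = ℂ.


Little Picard bounds the complement of f(ℂ) to at most one point.
e^{−2z} is never zero on ℂ, so -6·e^{−2z} takes every value in ℂ ∖ {0}. Adding -4 shifts the range to ℂ ∖ {-4}. Thus f omits exactly the value -4.

Omitted value: -4.


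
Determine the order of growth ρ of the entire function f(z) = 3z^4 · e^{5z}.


M(r) = max_{|z|=r} |3|·|z|^4·|e^{5z}| = 3·r^4 · e^{5r^1} (the factors attain their maxima compatibly on |z|=r). Then log M(r) = log 3 + 4·log r + 5r^1, dominated by the last term, so log log M(r) ~ 1·log r. The polynomial factor 3z^4 contributes only a log r term and does not affect the order. ρ = 1.
Therefore ρ = 1.

Order ρ = 1.


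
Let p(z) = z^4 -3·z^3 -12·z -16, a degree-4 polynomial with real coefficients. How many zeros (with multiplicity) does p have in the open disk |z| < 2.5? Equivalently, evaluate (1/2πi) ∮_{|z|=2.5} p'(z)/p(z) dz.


The zeros of p are: -1, (0 + 2i), (0 - 2i), 4.
Their magnitudes are: 1, 2, 2, 4.
Zeros with |z| < R = 2.5: -1, (0 + 2i), (0 - 2i).
Count = 3.
By the argument principle, (1/2πi) ∮_{|z|=R} p'(z)/p(z) dz equals exactly this count.

Number of zeros inside |z| < 2.5: 3.


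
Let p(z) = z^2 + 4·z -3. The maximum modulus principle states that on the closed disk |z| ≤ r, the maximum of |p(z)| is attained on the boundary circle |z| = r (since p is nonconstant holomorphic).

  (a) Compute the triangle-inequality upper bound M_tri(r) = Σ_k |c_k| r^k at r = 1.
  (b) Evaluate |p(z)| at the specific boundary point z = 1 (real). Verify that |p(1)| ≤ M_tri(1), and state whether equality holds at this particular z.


Coefficients: c_0 = -3, c_1 = 4, c_2 = 1. Radius r = 1.
Part (a). Triangle bound: M_tri(r) = Σ_k |c_k| r^k
  = |-3|·1^0 + |4|·1^1 + |1|·1^2
  = 3 + 4 + 1 = 8.
This bounds M(r) := max_{|z|=r} |p(z)| from above; equality holds iff all terms c_k z^k can be made to align in phase at a single z on |z|=r.
Part (b). At z = 1 (real, on the circle |z| = r):
  p(1) = (-3)·1^0 + (4)·1^1 + (1)·1^2 = 2.
  |p(1)| = 2.
Check: |p(1)| = 2 ≤ 8 = M_tri(1). ✓ Equality does not hold at z = 1 (the coefficients have mixed signs, so the terms do not all align in phase there).

M_tri(1) = 8; |p(1)| = 2; equality at z=1: no.


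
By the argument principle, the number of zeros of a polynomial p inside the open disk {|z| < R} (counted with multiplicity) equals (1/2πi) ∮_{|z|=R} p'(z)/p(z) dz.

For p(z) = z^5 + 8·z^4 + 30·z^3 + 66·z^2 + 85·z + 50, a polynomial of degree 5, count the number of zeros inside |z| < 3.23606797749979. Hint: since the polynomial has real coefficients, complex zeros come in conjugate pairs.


The zeros of p are: -2, (-1 + 2i), (-1 - 2i), (-2 + 1i), (-2 - 1i).
Their magnitudes are: 2, 2.236, 2.236, 2.236, 2.236.
Zeros with |z| < R = 3.23606797749979: -2, (-1 + 2i), (-1 - 2i), (-2 + 1i), (-2 - 1i).
Count = 5.
By the argument principle, (1/2πi) ∮_{|z|=R} p'(z)/p(z) dz equals exactly this count.

Number of zeros inside |z| < 3.23606797749979: 5.


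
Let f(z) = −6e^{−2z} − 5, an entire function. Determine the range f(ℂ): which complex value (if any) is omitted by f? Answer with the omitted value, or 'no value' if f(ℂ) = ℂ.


Little Picard bounds the complement of f(ℂ) to at most one point.
e^{−2z} is never zero on ℂ, so -6·e^{−2z} takes every value in ℂ ∖ {0}. Adding -5 shifts the range to ℂ ∖ {-5}. Thus f omits exactly the value -5.

Omitted value: -5.


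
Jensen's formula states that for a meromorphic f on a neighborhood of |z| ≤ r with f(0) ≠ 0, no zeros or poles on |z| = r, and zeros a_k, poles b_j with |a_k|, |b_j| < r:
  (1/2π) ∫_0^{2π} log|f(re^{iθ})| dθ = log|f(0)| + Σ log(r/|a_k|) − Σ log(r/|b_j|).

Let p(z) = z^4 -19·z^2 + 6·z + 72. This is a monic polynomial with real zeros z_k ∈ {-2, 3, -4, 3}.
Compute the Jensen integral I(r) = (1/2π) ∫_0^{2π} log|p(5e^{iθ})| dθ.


Zeros: -4, -2, 3, 3; r = 5.
Inside |z| < r: -4, -2, 3, 3. Outside (|z| ≥ r): ∅.
p(0) = 72, so log|p(0)| = log(72) = 4.2767.
Apply Jensen: I(r) = log|p(0)| + Σ_k log(r/|z_k|), summed over zeros inside |z| < r.
  log(r/|z_k|) for z_k = -2: log(5/2) = 0.9163
  log(r/|z_k|) for z_k = 3: log(5/3) = 0.5108
  log(r/|z_k|) for z_k = -4: log(5/4) = 0.2231
  log(r/|z_k|) for z_k = 3: log(5/3) = 0.5108
Sum over inside zeros: 2.1611.
I(r) = log|p(0)| + (inside sum) = 4.2767 + 2.1611 = 6.4378.
Closed form (all zeros inside, monic): I(r) = n·log(r) = 4·log(5) = 6.4378. ✓

I(r) ≈ 6.4378.


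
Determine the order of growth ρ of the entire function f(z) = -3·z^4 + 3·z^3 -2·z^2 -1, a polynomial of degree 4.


|f(z)| ≤ Σ|c_k|·r^k = O(r^4) as r → ∞. Polynomial growth is O(e^{r^ε}) for every ε > 0 (since r^4/e^{r^ε} → 0), so ρ ≤ ε for all ε > 0, i.e. ρ = 0. Every nonconstant polynomial has order 0.
Therefore ρ = 0.

Order ρ = 0.


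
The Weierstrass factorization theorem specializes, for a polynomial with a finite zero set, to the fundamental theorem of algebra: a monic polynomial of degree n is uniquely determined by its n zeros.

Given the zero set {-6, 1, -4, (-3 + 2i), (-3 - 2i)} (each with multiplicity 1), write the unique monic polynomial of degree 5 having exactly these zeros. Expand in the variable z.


The polynomial is p(z) = ∏_{α ∈ S} (z − α), where S = {-6, 1, -4, (-3 + 2i), (-3 - 2i)}.
Expanding the product yields: p(z) = z^5 + 15·z^4 + 81·z^3 + 177·z^2 + 38·z -312.
Note conjugate pairs combine to real quadratics: (z − (-3+2i))(z − (-3−2i)) = z² + 6z + 13.
The resulting polynomial has degree 5 and real coefficients as required.

p(z) = z^5 + 15·z^4 + 81·z^3 + 177·z^2 + 38·z -312.


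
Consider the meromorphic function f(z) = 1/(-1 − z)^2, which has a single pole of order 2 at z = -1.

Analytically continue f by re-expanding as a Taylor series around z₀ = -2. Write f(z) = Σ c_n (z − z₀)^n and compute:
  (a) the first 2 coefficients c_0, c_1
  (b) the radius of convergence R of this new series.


Let w = z − z₀, so z = z₀ + w.
Then -1 − z = -1 − (z₀ + w) = (-1 − z₀) − w = 1 − w.
f(z) = 1/(1 − w)^2 = (1/(1)^2) · (1 − w/(1))^{−2}.
By the binomial series (1−u)^{−2} = Σ_{n≥0} C(n+1, 1) u^n for |u|<1, with u = w/(1):
  c_n = C(n+1, 1) / (1)^(n+2).
  c_0 = 1/(1)^2 = 1.
  c_1 = 2/(1)^3 = 2.
The series is valid for |w/d| < 1, i.e. |z − z₀| < |d|.
Radius of convergence: R = |-1 − z₀| = |1| = 1 (distance from z₀ to the singularity z = -1).

c_0 = 1, c_1 = 2; R = 1.


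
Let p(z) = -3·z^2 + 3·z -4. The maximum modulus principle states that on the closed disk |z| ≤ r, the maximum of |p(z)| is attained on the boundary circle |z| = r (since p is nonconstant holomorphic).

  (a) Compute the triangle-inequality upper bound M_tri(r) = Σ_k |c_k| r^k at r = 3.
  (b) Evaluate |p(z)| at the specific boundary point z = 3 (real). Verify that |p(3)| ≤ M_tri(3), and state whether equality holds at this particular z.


Coefficients: c_0 = -4, c_1 = 3, c_2 = -3. Radius r = 3.
Part (a). Triangle bound: M_tri(r) = Σ_k |c_k| r^k
  = |-4|·3^0 + |3|·3^1 + |-3|·3^2
  = 4 + 9 + 27 = 40.
This bounds M(r) := max_{|z|=r} |p(z)| from above; equality holds iff all terms c_k z^k can be made to align in phase at a single z on |z|=r.
Part (b). At z = 3 (real, on the circle |z| = r):
  p(3) = (-4)·3^0 + (3)·3^1 + (-3)·3^2 = -22.
  |p(3)| = 22.
Check: |p(3)| = 22 ≤ 40 = M_tri(3). ✓ Equality does not hold at z = 3 (the coefficients have mixed signs, so the terms do not all align in phase there).

M_tri(3) = 40; |p(3)| = 22; equality at z=3: no.


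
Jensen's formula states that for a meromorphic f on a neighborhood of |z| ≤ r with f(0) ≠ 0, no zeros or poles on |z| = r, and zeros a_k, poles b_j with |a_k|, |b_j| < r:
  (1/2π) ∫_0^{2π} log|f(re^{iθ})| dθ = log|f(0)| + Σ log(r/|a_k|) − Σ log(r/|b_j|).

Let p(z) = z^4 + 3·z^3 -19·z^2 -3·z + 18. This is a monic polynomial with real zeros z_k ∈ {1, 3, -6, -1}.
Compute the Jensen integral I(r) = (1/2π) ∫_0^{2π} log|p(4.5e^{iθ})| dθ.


Zeros: -6, -1, 1, 3; r = 4.5.
Inside |z| < r: -1, 1, 3. Outside (|z| ≥ r): -6.
p(0) = 18, so log|p(0)| = log(18) = 2.8904.
Apply Jensen: I(r) = log|p(0)| + Σ_k log(r/|z_k|), summed over zeros inside |z| < r.
  log(r/|z_k|) for z_k = 1: log(4.5/1) = 1.5041
  log(r/|z_k|) for z_k = 3: log(4.5/3) = 0.4055
  log(r/|z_k|) for z_k = -1: log(4.5/1) = 1.5041
  Outside zeros (-6) contribute nothing to the Jensen sum.
Sum over inside zeros: 3.4136.
I(r) = log|p(0)| + (inside sum) = 2.8904 + 3.4136 = 6.3040.
Note: since some zeros are outside |z| ≤ r, the simplified n·log(r) form does NOT apply — only the inside zeros contribute.

I(r) ≈ 6.3040.


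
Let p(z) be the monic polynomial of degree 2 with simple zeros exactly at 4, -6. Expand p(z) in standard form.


The polynomial is p(z) = ∏_{α ∈ S} (z − α), where S = {4, -6}.
Expanding the product yields: p(z) = z^2 + 2·z -24.
The resulting polynomial has degree 2 and real coefficients as required.

p(z) = z^2 + 2·z -24.


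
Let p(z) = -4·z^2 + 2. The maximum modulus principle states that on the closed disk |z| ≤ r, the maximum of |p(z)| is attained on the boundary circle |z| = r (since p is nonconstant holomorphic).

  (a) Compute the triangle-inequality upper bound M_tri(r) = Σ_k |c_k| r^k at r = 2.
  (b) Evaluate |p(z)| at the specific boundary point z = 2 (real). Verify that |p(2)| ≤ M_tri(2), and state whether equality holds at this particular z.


Coefficients: c_0 = 2, c_1 = 0, c_2 = -4. Radius r = 2.
Part (a). Triangle bound: M_tri(r) = Σ_k |c_k| r^k
  = |2|·2^0 + |0|·2^1 + |-4|·2^2
  = 2 + 0 + 16 = 18.
This bounds M(r) := max_{|z|=r} |p(z)| from above; equality holds iff all terms c_k z^k can be made to align in phase at a single z on |z|=r.
Part (b). At z = 2 (real, on the circle |z| = r):
  p(2) = (2)·2^0 + (0)·2^1 + (-4)·2^2 = -14.
  |p(2)| = 14.
Check: |p(2)| = 14 ≤ 18 = M_tri(2). ✓ Equality does not hold at z = 2 (the coefficients have mixed signs, so the terms do not all align in phase there).

M_tri(2) = 18; |p(2)| = 14; equality at z=2: no.


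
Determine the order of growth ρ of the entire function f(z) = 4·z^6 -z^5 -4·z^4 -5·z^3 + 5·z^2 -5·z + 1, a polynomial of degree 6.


|f(z)| ≤ Σ|c_k|·r^k = O(r^6) as r → ∞. Polynomial growth is O(e^{r^ε}) for every ε > 0 (since r^6/e^{r^ε} → 0), so ρ ≤ ε for all ε > 0, i.e. ρ = 0. Every nonconstant polynomial has order 0.
Therefore ρ = 0.

Order ρ = 0.


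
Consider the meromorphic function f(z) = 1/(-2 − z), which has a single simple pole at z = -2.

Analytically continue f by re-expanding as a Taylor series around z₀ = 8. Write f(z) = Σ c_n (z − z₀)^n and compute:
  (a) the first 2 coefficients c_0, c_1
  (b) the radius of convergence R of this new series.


Let w = z − z₀, so z = z₀ + w.
Then -2 − z = -2 − (z₀ + w) = (-2 − z₀) − w = -10 − w.
f(z) = 1/(-10 − w) = (1/(-10)) · 1/(1 − w/(-10)) = Σ_{n≥0} w^n / (-10)^(n+1).
So c_n = 1/(-10)^(n+1):
  c_0 = 1/(-10)^1 = -1/10.
  c_1 = 1/(-10)^2 = 1/100.
The series is valid for |w/d| < 1, i.e. |z − z₀| < |d|.
Radius of convergence: R = |-2 − z₀| = |-10| = 10 (distance from z₀ to the singularity z = -2).

c_0 = -1/10, c_1 = 1/100; R = 10.


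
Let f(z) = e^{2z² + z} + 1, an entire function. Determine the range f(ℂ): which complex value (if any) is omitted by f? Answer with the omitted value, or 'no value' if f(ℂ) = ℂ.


Little Picard bounds the complement of f(ℂ) to at most one point.
The exponent g(z) = 2z² + z is a nonconstant polynomial, hence surjective onto ℂ. So e^{g(z)} takes every value in {e^w : w ∈ ℂ} = ℂ ∖ {0}. Adding 1 shifts the range to ℂ ∖ {1}. f omits exactly 1.

Omitted value: 1.


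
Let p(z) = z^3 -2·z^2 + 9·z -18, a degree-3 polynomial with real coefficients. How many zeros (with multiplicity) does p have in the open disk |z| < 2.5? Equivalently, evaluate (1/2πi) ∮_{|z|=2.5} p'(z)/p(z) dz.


The zeros of p are: 2, (0 + 3i), (0 - 3i).
Their magnitudes are: 2, 3, 3.
Zeros with |z| < R = 2.5: 2.
Count = 1.
By the argument principle, (1/2πi) ∮_{|z|=R} p'(z)/p(z) dz equals exactly this count.

Number of zeros inside |z| < 2.5: 1.


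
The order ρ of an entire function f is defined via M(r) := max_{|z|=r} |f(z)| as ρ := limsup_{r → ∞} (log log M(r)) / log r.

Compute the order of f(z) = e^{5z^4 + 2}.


|e^{5z^4 + 2}| = e^{Re(5·z^4) + 2} ≤ e^{5|z|^4 + 2} = e^{5r^4 + 2} on |z| = r, so ρ ≤ 4. Choosing z on |z|=r so that 5·z^4 is real positive (always possible by picking arg z appropriately) gives |f(z)| = e^{5r^4 + 2}, matching the bound. The additive constant 2 does not affect log log M(r) ~ 4·log r. Hence ρ = 4.
Therefore ρ = 4.

Order ρ = 4.


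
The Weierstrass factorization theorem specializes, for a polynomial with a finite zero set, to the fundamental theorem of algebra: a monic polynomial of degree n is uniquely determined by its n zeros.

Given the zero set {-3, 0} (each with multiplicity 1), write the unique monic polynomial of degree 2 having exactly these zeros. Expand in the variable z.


The polynomial is p(z) = ∏_{α ∈ S} (z − α), where S = {-3, 0}.
Expanding the product yields: p(z) = z^2 + 3·z.
The resulting polynomial has degree 2 and real coefficients as required.

p(z) = z^2 + 3·z.


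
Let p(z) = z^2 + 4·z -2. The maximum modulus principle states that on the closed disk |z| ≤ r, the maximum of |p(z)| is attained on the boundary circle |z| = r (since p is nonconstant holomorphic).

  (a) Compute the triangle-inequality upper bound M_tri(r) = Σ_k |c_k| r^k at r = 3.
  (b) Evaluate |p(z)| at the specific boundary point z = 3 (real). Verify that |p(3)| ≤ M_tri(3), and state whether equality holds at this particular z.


Coefficients: c_0 = -2, c_1 = 4, c_2 = 1. Radius r = 3.
Part (a). Triangle bound: M_tri(r) = Σ_k |c_k| r^k
  = |-2|·3^0 + |4|·3^1 + |1|·3^2
  = 2 + 12 + 9 = 23.
This bounds M(r) := max_{|z|=r} |p(z)| from above; equality holds iff all terms c_k z^k can be made to align in phase at a single z on |z|=r.
Part (b). At z = 3 (real, on the circle |z| = r):
  p(3) = (-2)·3^0 + (4)·3^1 + (1)·3^2 = 19.
  |p(3)| = 19.
Check: |p(3)| = 19 ≤ 23 = M_tri(3). ✓ Equality does not hold at z = 3 (the coefficients have mixed signs, so the terms do not all align in phase there).

M_tri(3) = 23; |p(3)| = 19; equality at z=3: no.


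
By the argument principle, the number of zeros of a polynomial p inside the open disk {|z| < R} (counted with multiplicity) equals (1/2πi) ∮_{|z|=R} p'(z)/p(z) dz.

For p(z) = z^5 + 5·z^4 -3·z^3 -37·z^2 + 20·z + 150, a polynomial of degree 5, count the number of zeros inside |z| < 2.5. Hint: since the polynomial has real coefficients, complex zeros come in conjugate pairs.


The zeros of p are: (2 + 1i), (2 - 1i), -3, (-3 + 1i), (-3 - 1i).
Their magnitudes are: 2.236, 2.236, 3, 3.162, 3.162.
Zeros with |z| < R = 2.5: (2 + 1i), (2 - 1i).
Count = 2.
By the argument principle, (1/2πi) ∮_{|z|=R} p'(z)/p(z) dz equals exactly this count.

Number of zeros inside |z| < 2.5: 2.


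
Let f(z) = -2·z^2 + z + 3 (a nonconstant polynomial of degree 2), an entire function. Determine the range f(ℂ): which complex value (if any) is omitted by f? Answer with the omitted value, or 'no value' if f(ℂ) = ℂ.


Little Picard bounds the complement of f(ℂ) to at most one point.
For every w ∈ ℂ, the equation p(z) − w = 0 is a nonconstant polynomial in z and hence has at least one root by the fundamental theorem of algebra. So p is surjective onto ℂ, omitting no value.

Omitted value: no value.


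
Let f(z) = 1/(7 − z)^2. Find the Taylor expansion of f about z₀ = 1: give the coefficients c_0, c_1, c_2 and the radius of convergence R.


Let w = z − z₀, so z = z₀ + w.
Then 7 − z = 7 − (z₀ + w) = (7 − z₀) − w = 6 − w.
f(z) = 1/(6 − w)^2 = (1/(6)^2) · (1 − w/(6))^{−2}.
By the binomial series (1−u)^{−2} = Σ_{n≥0} C(n+1, 1) u^n for |u|<1, with u = w/(6):
  c_n = C(n+1, 1) / (6)^(n+2).
  c_0 = 1/(6)^2 = 1/36.
  c_1 = 2/(6)^3 = 1/108.
  c_2 = 3/(6)^4 = 1/432.
The series is valid for |w/d| < 1, i.e. |z − z₀| < |d|.
Radius of convergence: R = |7 − z₀| = |6| = 6 (distance from z₀ to the singularity z = 7).

c_0 = 1/36, c_1 = 1/108, c_2 = 1/432; R = 6.


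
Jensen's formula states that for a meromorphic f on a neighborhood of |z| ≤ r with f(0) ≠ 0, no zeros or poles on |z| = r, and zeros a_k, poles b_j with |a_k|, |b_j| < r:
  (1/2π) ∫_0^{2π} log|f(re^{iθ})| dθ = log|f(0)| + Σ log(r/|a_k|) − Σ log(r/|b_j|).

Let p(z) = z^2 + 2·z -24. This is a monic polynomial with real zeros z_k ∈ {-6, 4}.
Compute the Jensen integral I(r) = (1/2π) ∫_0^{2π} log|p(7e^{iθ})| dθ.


Zeros: -6, 4; r = 7.
Inside |z| < r: -6, 4. Outside (|z| ≥ r): ∅.
p(0) = -24, so log|p(0)| = log(24) = 3.1781.
Apply Jensen: I(r) = log|p(0)| + Σ_k log(r/|z_k|), summed over zeros inside |z| < r.
  log(r/|z_k|) for z_k = -6: log(7/6) = 0.1542
  log(r/|z_k|) for z_k = 4: log(7/4) = 0.5596
Sum over inside zeros: 0.7138.
I(r) = log|p(0)| + (inside sum) = 3.1781 + 0.7138 = 3.8918.
Closed form (all zeros inside, monic): I(r) = n·log(r) = 2·log(7) = 3.8918. ✓

I(r) ≈ 3.8918.


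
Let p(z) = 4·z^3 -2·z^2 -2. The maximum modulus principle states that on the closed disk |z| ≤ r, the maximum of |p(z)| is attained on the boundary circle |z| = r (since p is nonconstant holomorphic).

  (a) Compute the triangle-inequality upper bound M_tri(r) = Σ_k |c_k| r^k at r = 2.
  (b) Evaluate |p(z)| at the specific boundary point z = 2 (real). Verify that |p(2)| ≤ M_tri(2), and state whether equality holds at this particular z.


Coefficients: c_0 = -2, c_1 = 0, c_2 = -2, c_3 = 4. Radius r = 2.
Part (a). Triangle bound: M_tri(r) = Σ_k |c_k| r^k
  = |-2|·2^0 + |0|·2^1 + |-2|·2^2 + |4|·2^3
  = 2 + 0 + 8 + 32 = 42.
This bounds M(r) := max_{|z|=r} |p(z)| from above; equality holds iff all terms c_k z^k can be made to align in phase at a single z on |z|=r.
Part (b). At z = 2 (real, on the circle |z| = r):
  p(2) = (-2)·2^0 + (0)·2^1 + (-2)·2^2 + (4)·2^3 = 22.
  |p(2)| = 22.
Check: |p(2)| = 22 ≤ 42 = M_tri(2). ✓ Equality does not hold at z = 2 (the coefficients have mixed signs, so the terms do not all align in phase there).

M_tri(2) = 42; |p(2)| = 22; equality at z=2: no.
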